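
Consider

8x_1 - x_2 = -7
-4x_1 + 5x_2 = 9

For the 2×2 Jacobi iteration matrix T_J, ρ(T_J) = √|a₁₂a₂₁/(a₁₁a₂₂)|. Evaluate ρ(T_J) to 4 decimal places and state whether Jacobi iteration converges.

a₁₂a₂₁/(a₁₁a₂₂) = (-1)·(-4) / ((8)·(5)) = 0.100000
ρ = √|0.100000| = √0.100000 = 0.3162
ρ < 1, so Jacobi converges

0.3162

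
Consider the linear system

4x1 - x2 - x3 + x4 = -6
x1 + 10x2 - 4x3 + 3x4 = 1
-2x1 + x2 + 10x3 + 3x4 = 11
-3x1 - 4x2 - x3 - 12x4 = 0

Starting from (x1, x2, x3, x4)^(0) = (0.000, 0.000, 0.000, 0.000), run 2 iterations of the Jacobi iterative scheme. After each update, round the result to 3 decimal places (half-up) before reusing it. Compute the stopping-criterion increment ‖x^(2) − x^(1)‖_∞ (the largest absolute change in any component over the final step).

Iteration 1:
  x1 = (-6 - (-1)·0.000 - (-1)·0.000 - (1)·0.000) / (4) = -1.500
  x2 = (1 - (1)·0.000 - (-4)·0.000 - (3)·0.000) / (10) = 0.100
  x3 = (11 - (-2)·0.000 - (1)·0.000 - (3)·0.000) / (10) = 1.100
  x4 = (0 - (-3)·0.000 - (-4)·0.000 - (-1)·0.000) / (-12) = 0.000
Iteration 2:
  x1 = (-6 - (-1)·0.100 - (-1)·1.100 - (1)·0.000) / (4) = -1.200
  x2 = (1 - (1)·-1.500 - (-4)·1.100 - (3)·0.000) / (10) = 0.690
  x3 = (11 - (-2)·-1.500 - (1)·0.100 - (3)·0.000) / (10) = 0.790
  x4 = (0 - (-3)·-1.500 - (-4)·0.100 - (-1)·1.100) / (-12) = 0.250
Change: (0.300, 0.590, -0.310, 0.250) → max |·| = 0.590

0.590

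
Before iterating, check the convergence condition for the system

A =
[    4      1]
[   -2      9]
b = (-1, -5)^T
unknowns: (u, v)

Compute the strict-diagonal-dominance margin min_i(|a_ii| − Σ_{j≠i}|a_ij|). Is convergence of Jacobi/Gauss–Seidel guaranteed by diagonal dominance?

3

row 1: |4| − (1) = 3
row 2: |9| − (2) = 7
minimum over rows = 3 → strictly diagonally dominant (convergence guaranteed)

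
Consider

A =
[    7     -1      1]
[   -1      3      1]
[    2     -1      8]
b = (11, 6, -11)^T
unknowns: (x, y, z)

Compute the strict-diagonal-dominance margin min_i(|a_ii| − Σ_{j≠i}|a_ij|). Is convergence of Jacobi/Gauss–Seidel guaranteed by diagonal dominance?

1

row 1: |7| − (1+1) = 5
row 2: |3| − (1+1) = 1
row 3: |8| − (2+1) = 5
minimum over rows = 1 → strictly diagonally dominant (convergence guaranteed)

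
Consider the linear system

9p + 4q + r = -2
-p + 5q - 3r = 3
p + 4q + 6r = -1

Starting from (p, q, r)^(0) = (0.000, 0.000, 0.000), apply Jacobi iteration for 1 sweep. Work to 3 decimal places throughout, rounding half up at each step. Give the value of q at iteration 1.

0.600

Iteration 1:
  p = (-2 - (4)·0.000 - (1)·0.000) / (9) = -0.222
  q = (3 - (-1)·0.000 - (-3)·0.000) / (5) = 0.600
  r = (-1 - (1)·0.000 - (4)·0.000) / (6) = -0.167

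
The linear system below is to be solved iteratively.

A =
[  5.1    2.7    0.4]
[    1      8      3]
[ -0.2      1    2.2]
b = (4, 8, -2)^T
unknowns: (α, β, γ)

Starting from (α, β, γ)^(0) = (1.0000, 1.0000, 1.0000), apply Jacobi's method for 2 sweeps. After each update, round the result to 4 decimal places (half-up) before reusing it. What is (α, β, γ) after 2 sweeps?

(0.6194, 1.4552, -1.1203)

Iteration 1:
  α = (4 - (2.7)·1.0000 - (0.4)·1.0000) / (5.1) = 0.1765
  β = (8 - (1)·1.0000 - (3)·1.0000) / (8) = 0.5000
  γ = (-2 - (-0.2)·1.0000 - (1)·1.0000) / (2.2) = -1.2727
Iteration 2:
  α = (4 - (2.7)·0.5000 - (0.4)·-1.2727) / (5.1) = 0.6194
  β = (8 - (1)·0.1765 - (3)·-1.2727) / (8) = 1.4552
  γ = (-2 - (-0.2)·0.1765 - (1)·0.5000) / (2.2) = -1.1203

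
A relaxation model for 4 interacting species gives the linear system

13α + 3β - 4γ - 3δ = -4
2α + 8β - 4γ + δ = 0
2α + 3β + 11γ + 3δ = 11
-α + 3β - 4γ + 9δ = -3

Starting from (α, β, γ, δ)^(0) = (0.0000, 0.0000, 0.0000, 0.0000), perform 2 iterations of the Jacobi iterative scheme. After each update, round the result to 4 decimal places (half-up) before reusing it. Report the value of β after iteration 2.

Iteration 1:
  α = (-4 - (3)·0.0000 - (-4)·0.0000 - (-3)·0.0000) / (13) = -0.3077
  β = (0 - (2)·0.0000 - (-4)·0.0000 - (1)·0.0000) / (8) = 0.0000
  γ = (11 - (2)·0.0000 - (3)·0.0000 - (3)·0.0000) / (11) = 1.0000
  δ = (-3 - (-1)·0.0000 - (3)·0.0000 - (-4)·0.0000) / (9) = -0.3333
Iteration 2:
  α = (-4 - (3)·0.0000 - (-4)·1.0000 - (-3)·-0.3333) / (13) = -0.0769
  β = (0 - (2)·-0.3077 - (-4)·1.0000 - (1)·-0.3333) / (8) = 0.6186
  γ = (11 - (2)·-0.3077 - (3)·0.0000 - (3)·-0.3333) / (11) = 1.1468
  δ = (-3 - (-1)·-0.3077 - (3)·0.0000 - (-4)·1.0000) / (9) = 0.0769

0.6186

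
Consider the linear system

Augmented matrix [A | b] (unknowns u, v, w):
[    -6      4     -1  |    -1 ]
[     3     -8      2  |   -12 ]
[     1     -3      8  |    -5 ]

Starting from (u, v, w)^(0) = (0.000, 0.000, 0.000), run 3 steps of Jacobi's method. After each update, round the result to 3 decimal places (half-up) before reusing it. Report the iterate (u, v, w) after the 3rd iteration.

Iteration 1:
  u = (-1 - (4)·0.000 - (-1)·0.000) / (-6) = 0.167
  v = (-12 - (3)·0.000 - (2)·0.000) / (-8) = 1.500
  w = (-5 - (1)·0.000 - (-3)·0.000) / (8) = -0.625
Iteration 2:
  u = (-1 - (4)·1.500 - (-1)·-0.625) / (-6) = 1.271
  v = (-12 - (3)·0.167 - (2)·-0.625) / (-8) = 1.406
  w = (-5 - (1)·0.167 - (-3)·1.500) / (8) = -0.083
Iteration 3:
  u = (-1 - (4)·1.406 - (-1)·-0.083) / (-6) = 1.118
  v = (-12 - (3)·1.271 - (2)·-0.083) / (-8) = 1.956
  w = (-5 - (1)·1.271 - (-3)·1.406) / (8) = -0.257

(1.118, 1.956, -0.257)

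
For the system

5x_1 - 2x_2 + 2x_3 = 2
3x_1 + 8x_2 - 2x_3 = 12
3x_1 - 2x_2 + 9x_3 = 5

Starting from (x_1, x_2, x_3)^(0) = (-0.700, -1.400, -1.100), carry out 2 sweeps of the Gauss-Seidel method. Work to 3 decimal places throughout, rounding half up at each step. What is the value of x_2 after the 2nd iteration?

1.466

Iteration 1:
  x_1 = (2 - (-2)·-1.400 - (2)·-1.100) / (5) = 0.280
  x_2 = (12 - (3)·0.280 - (-2)·-1.100) / (8) = 1.120
  x_3 = (5 - (3)·0.280 - (-2)·1.120) / (9) = 0.711
Iteration 2:
  x_1 = (2 - (-2)·1.120 - (2)·0.711) / (5) = 0.564
  x_2 = (12 - (3)·0.564 - (-2)·0.711) / (8) = 1.466
  x_3 = (5 - (3)·0.564 - (-2)·1.466) / (9) = 0.693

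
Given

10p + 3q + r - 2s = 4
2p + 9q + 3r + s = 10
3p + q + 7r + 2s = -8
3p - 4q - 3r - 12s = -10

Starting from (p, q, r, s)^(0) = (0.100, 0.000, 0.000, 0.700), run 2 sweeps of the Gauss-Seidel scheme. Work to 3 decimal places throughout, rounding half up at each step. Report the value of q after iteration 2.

Iteration 1:
  p = (4 - (3)·0.000 - (1)·0.000 - (-2)·0.700) / (10) = 0.540
  q = (10 - (2)·0.540 - (3)·0.000 - (1)·0.700) / (9) = 0.913
  r = (-8 - (3)·0.540 - (1)·0.913 - (2)·0.700) / (7) = -1.705
  s = (-10 - (3)·0.540 - (-4)·0.913 - (-3)·-1.705) / (-12) = 1.090
Iteration 2:
  p = (4 - (3)·0.913 - (1)·-1.705 - (-2)·1.090) / (10) = 0.515
  q = (10 - (2)·0.515 - (3)·-1.705 - (1)·1.090) / (9) = 1.444
  r = (-8 - (3)·0.515 - (1)·1.444 - (2)·1.090) / (7) = -1.881
  s = (-10 - (3)·0.515 - (-4)·1.444 - (-3)·-1.881) / (-12) = 0.951

1.444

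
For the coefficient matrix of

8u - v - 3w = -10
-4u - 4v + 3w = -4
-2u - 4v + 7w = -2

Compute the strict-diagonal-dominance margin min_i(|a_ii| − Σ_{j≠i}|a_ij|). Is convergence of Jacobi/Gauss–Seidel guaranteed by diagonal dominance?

-3

row 1: |8| − (1+3) = 4
row 2: |-4| − (4+3) = -3
row 3: |7| − (2+4) = 1
minimum over rows = -3 → not strictly diagonally dominant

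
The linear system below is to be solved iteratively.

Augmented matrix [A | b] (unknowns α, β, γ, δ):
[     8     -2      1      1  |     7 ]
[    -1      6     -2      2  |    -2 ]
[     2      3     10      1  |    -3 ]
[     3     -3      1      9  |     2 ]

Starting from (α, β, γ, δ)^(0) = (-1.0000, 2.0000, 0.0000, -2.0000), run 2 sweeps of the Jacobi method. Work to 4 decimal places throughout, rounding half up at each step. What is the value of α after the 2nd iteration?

0.8264

Iteration 1:
  α = (7 - (-2)·2.0000 - (1)·0.0000 - (1)·-2.0000) / (8) = 1.6250
  β = (-2 - (-1)·-1.0000 - (-2)·0.0000 - (2)·-2.0000) / (6) = 0.1667
  γ = (-3 - (2)·-1.0000 - (3)·2.0000 - (1)·-2.0000) / (10) = -0.5000
  δ = (2 - (3)·-1.0000 - (-3)·2.0000 - (1)·0.0000) / (9) = 1.2222
Iteration 2:
  α = (7 - (-2)·0.1667 - (1)·-0.5000 - (1)·1.2222) / (8) = 0.8264
  β = (-2 - (-1)·1.6250 - (-2)·-0.5000 - (2)·1.2222) / (6) = -0.6366
  γ = (-3 - (2)·1.6250 - (3)·0.1667 - (1)·1.2222) / (10) = -0.7972
  δ = (2 - (3)·1.6250 - (-3)·0.1667 - (1)·-0.5000) / (9) = -0.2083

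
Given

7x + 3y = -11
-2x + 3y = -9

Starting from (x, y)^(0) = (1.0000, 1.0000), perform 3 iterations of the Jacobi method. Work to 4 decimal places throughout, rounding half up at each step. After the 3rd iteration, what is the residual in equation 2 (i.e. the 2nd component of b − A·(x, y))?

Iteration 1:
  x = (-11 - (3)·1.0000) / (7) = -2.0000
  y = (-9 - (-2)·1.0000) / (3) = -2.3333
Iteration 2:
  x = (-11 - (3)·-2.3333) / (7) = -0.5714
  y = (-9 - (-2)·-2.0000) / (3) = -4.3333
Iteration 3:
  x = (-11 - (3)·-4.3333) / (7) = 0.2857
  y = (-9 - (-2)·-0.5714) / (3) = -3.3809
Residual b − A·x = (-2.8572, 1.7141)

1.7141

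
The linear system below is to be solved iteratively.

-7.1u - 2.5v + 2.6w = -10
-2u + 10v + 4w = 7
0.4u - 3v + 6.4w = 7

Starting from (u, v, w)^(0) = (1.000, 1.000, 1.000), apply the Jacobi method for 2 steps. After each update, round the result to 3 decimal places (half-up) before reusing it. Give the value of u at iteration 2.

1.782

Iteration 1:
  u = (-10 - (-2.5)·1.000 - (2.6)·1.000) / (-7.1) = 1.423
  v = (7 - (-2)·1.000 - (4)·1.000) / (10) = 0.500
  w = (7 - (0.4)·1.000 - (-3)·1.000) / (6.4) = 1.500
Iteration 2:
  u = (-10 - (-2.5)·0.500 - (2.6)·1.500) / (-7.1) = 1.782
  v = (7 - (-2)·1.423 - (4)·1.500) / (10) = 0.385
  w = (7 - (0.4)·1.423 - (-3)·0.500) / (6.4) = 1.239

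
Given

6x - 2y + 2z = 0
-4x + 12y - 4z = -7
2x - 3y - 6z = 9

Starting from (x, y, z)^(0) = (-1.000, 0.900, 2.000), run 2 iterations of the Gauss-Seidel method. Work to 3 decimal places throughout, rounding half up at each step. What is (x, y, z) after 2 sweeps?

(0.521, -0.944, -0.854)

Iteration 1:
  x = (0 - (-2)·0.900 - (2)·2.000) / (6) = -0.367
  y = (-7 - (-4)·-0.367 - (-4)·2.000) / (12) = -0.039
  z = (9 - (2)·-0.367 - (-3)·-0.039) / (-6) = -1.603
Iteration 2:
  x = (0 - (-2)·-0.039 - (2)·-1.603) / (6) = 0.521
  y = (-7 - (-4)·0.521 - (-4)·-1.603) / (12) = -0.944
  z = (9 - (2)·0.521 - (-3)·-0.944) / (-6) = -0.854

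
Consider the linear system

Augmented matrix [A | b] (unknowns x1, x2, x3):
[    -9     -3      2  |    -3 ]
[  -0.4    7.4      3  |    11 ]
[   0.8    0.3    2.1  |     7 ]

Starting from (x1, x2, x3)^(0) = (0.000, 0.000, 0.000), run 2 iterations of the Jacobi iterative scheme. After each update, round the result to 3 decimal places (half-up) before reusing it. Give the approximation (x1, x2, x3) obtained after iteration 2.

Iteration 1:
  x1 = (-3 - (-3)·0.000 - (2)·0.000) / (-9) = 0.333
  x2 = (11 - (-0.4)·0.000 - (3)·0.000) / (7.4) = 1.486
  x3 = (7 - (0.8)·0.000 - (0.3)·0.000) / (2.1) = 3.333
Iteration 2:
  x1 = (-3 - (-3)·1.486 - (2)·3.333) / (-9) = 0.579
  x2 = (11 - (-0.4)·0.333 - (3)·3.333) / (7.4) = 0.153
  x3 = (7 - (0.8)·0.333 - (0.3)·1.486) / (2.1) = 2.994

(0.579, 0.153, 2.994)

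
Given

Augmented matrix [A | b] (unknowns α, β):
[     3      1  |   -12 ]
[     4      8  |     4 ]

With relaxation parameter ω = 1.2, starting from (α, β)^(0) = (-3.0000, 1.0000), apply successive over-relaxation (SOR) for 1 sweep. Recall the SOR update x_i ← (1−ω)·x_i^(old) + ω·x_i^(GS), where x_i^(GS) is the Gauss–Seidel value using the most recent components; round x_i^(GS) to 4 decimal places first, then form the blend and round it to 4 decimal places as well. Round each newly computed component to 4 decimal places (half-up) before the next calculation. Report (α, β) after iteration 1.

Iteration 1:
  α: GS value = (-12 - (1)·1.0000) / (3) = -4.3333;  α ← (1−ω)·-3.0000 + ω·-4.3333 = -4.6000
  β: GS value = (4 - (4)·-4.6000) / (8) = 2.8000;  β ← (1−ω)·1.0000 + ω·2.8000 = 3.1600

(-4.6000, 3.1600)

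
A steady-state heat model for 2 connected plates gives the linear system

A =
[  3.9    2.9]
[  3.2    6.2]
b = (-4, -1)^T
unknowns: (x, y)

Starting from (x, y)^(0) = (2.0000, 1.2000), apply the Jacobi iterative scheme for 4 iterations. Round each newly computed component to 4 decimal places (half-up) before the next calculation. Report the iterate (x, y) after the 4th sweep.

Iteration 1:
  x = (-4 - (2.9)·1.2000) / (3.9) = -1.9179
  y = (-1 - (3.2)·2.0000) / (6.2) = -1.1935
Iteration 2:
  x = (-4 - (2.9)·-1.1935) / (3.9) = -0.1382
  y = (-1 - (3.2)·-1.9179) / (6.2) = 0.8286
Iteration 3:
  x = (-4 - (2.9)·0.8286) / (3.9) = -1.6418
  y = (-1 - (3.2)·-0.1382) / (6.2) = -0.0900
Iteration 4:
  x = (-4 - (2.9)·-0.0900) / (3.9) = -0.9587
  y = (-1 - (3.2)·-1.6418) / (6.2) = 0.6861

(-0.9587, 0.6861)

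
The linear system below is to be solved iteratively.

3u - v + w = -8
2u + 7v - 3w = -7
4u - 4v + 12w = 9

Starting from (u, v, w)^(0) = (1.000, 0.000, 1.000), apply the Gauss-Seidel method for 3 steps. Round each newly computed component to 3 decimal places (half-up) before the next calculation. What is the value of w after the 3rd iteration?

2.044

Iteration 1:
  u = (-8 - (-1)·0.000 - (1)·1.000) / (3) = -3.000
  v = (-7 - (2)·-3.000 - (-3)·1.000) / (7) = 0.286
  w = (9 - (4)·-3.000 - (-4)·0.286) / (12) = 1.845
Iteration 2:
  u = (-8 - (-1)·0.286 - (1)·1.845) / (3) = -3.186
  v = (-7 - (2)·-3.186 - (-3)·1.845) / (7) = 0.701
  w = (9 - (4)·-3.186 - (-4)·0.701) / (12) = 2.046
Iteration 3:
  u = (-8 - (-1)·0.701 - (1)·2.046) / (3) = -3.115
  v = (-7 - (2)·-3.115 - (-3)·2.046) / (7) = 0.767
  w = (9 - (4)·-3.115 - (-4)·0.767) / (12) = 2.044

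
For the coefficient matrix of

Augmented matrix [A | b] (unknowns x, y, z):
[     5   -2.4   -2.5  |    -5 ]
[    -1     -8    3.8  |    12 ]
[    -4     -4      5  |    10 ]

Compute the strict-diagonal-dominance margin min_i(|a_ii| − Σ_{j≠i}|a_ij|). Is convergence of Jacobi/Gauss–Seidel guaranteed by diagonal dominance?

row 1: |5| − (2.4+2.5) = 0.1
row 2: |-8| − (1+3.8) = 3.2
row 3: |5| − (4+4) = -3
minimum over rows = -3 → not strictly diagonally dominant

-3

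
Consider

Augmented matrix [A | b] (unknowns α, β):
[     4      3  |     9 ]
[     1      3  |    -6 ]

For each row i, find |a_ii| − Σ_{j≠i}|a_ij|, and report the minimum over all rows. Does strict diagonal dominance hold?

row 1: |4| − (3) = 1
row 2: |3| − (1) = 2
minimum over rows = 1 → strictly diagonally dominant (convergence guaranteed)

1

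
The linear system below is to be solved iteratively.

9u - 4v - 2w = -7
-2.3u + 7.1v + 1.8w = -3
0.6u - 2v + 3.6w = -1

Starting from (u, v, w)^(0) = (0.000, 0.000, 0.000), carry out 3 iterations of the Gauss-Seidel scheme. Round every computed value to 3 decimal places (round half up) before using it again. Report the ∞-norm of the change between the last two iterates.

0.014

Iteration 1:
  u = (-7 - (-4)·0.000 - (-2)·0.000) / (9) = -0.778
  v = (-3 - (-2.3)·-0.778 - (1.8)·0.000) / (7.1) = -0.675
  w = (-1 - (0.6)·-0.778 - (-2)·-0.675) / (3.6) = -0.523
Iteration 2:
  u = (-7 - (-4)·-0.675 - (-2)·-0.523) / (9) = -1.194
  v = (-3 - (-2.3)·-1.194 - (1.8)·-0.523) / (7.1) = -0.677
  w = (-1 - (0.6)·-1.194 - (-2)·-0.677) / (3.6) = -0.455
Iteration 3:
  u = (-7 - (-4)·-0.677 - (-2)·-0.455) / (9) = -1.180
  v = (-3 - (-2.3)·-1.180 - (1.8)·-0.455) / (7.1) = -0.689
  w = (-1 - (0.6)·-1.180 - (-2)·-0.689) / (3.6) = -0.464
Change: (0.014, -0.012, -0.009) → max |·| = 0.014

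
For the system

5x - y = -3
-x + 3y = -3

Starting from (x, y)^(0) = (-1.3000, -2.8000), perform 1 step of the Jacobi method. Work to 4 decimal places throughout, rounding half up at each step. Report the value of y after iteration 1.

-1.4333

Iteration 1:
  x = (-3 - (-1)·-2.8000) / (5) = -1.1600
  y = (-3 - (-1)·-1.3000) / (3) = -1.4333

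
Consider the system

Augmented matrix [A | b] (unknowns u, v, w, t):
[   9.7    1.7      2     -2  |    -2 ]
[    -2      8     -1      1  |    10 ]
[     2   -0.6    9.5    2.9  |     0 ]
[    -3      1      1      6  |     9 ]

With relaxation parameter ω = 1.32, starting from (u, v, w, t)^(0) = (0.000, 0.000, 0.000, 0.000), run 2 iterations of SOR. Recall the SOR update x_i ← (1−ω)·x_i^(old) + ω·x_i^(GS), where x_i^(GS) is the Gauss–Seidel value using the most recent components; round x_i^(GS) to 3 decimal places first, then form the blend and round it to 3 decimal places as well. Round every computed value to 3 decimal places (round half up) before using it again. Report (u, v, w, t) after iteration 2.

Iteration 1:
  u: GS value = (-2 - (1.7)·0.000 - (2)·0.000 - (-2)·0.000) / (9.7) = -0.206;  u ← (1−ω)·0.000 + ω·-0.206 = -0.272
  v: GS value = (10 - (-2)·-0.272 - (-1)·0.000 - (1)·0.000) / (8) = 1.182;  v ← (1−ω)·0.000 + ω·1.182 = 1.560
  w: GS value = (0 - (2)·-0.272 - (-0.6)·1.560 - (2.9)·0.000) / (9.5) = 0.156;  w ← (1−ω)·0.000 + ω·0.156 = 0.206
  t: GS value = (9 - (-3)·-0.272 - (1)·1.560 - (1)·0.206) / (6) = 1.070;  t ← (1−ω)·0.000 + ω·1.070 = 1.412
Iteration 2:
  u: GS value = (-2 - (1.7)·1.560 - (2)·0.206 - (-2)·1.412) / (9.7) = -0.231;  u ← (1−ω)·-0.272 + ω·-0.231 = -0.218
  v: GS value = (10 - (-2)·-0.218 - (-1)·0.206 - (1)·1.412) / (8) = 1.045;  v ← (1−ω)·1.560 + ω·1.045 = 0.880
  w: GS value = (0 - (2)·-0.218 - (-0.6)·0.880 - (2.9)·1.412) / (9.5) = -0.330;  w ← (1−ω)·0.206 + ω·-0.330 = -0.502
  t: GS value = (9 - (-3)·-0.218 - (1)·0.880 - (1)·-0.502) / (6) = 1.328;  t ← (1−ω)·1.412 + ω·1.328 = 1.301

(-0.218, 0.880, -0.502, 1.301)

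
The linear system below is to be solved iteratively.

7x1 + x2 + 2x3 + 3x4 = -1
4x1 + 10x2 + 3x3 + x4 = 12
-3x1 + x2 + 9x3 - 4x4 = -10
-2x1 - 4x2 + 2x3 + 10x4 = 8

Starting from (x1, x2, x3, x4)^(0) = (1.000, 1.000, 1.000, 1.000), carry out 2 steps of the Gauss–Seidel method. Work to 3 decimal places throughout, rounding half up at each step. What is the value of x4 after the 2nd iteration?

Iteration 1:
  x1 = (-1 - (1)·1.000 - (2)·1.000 - (3)·1.000) / (7) = -1.000
  x2 = (12 - (4)·-1.000 - (3)·1.000 - (1)·1.000) / (10) = 1.200
  x3 = (-10 - (-3)·-1.000 - (1)·1.200 - (-4)·1.000) / (9) = -1.133
  x4 = (8 - (-2)·-1.000 - (-4)·1.200 - (2)·-1.133) / (10) = 1.307
Iteration 2:
  x1 = (-1 - (1)·1.200 - (2)·-1.133 - (3)·1.307) / (7) = -0.551
  x2 = (12 - (4)·-0.551 - (3)·-1.133 - (1)·1.307) / (10) = 1.630
  x3 = (-10 - (-3)·-0.551 - (1)·1.630 - (-4)·1.307) / (9) = -0.895
  x4 = (8 - (-2)·-0.551 - (-4)·1.630 - (2)·-0.895) / (10) = 1.521

1.521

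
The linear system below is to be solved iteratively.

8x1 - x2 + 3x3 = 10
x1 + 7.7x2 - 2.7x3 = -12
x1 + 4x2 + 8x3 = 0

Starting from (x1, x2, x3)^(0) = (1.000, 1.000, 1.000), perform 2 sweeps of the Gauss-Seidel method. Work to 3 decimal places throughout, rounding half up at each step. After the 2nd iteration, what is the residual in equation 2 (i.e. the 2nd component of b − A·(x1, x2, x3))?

Iteration 1:
  x1 = (10 - (-1)·1.000 - (3)·1.000) / (8) = 1.000
  x2 = (-12 - (1)·1.000 - (-2.7)·1.000) / (7.7) = -1.338
  x3 = (0 - (1)·1.000 - (4)·-1.338) / (8) = 0.544
Iteration 2:
  x1 = (10 - (-1)·-1.338 - (3)·0.544) / (8) = 0.879
  x2 = (-12 - (1)·0.879 - (-2.7)·0.544) / (7.7) = -1.482
  x3 = (0 - (1)·0.879 - (4)·-1.482) / (8) = 0.631
Residual b − A·x = (-0.407, 0.236, 0.001)

0.236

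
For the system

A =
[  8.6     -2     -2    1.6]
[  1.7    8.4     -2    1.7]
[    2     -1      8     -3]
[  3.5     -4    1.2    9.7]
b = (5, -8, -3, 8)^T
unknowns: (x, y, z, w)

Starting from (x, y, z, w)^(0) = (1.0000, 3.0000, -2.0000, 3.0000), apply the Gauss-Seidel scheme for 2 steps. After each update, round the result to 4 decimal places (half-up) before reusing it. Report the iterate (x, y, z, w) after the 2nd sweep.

(0.2285, -0.8608, -0.6076, 0.4625)

Iteration 1:
  x = (5 - (-2)·3.0000 - (-2)·-2.0000 - (1.6)·3.0000) / (8.6) = 0.2558
  y = (-8 - (1.7)·0.2558 - (-2)·-2.0000 - (1.7)·3.0000) / (8.4) = -2.0875
  z = (-3 - (2)·0.2558 - (-1)·-2.0875 - (-3)·3.0000) / (8) = 0.4251
  w = (8 - (3.5)·0.2558 - (-4)·-2.0875 - (1.2)·0.4251) / (9.7) = -0.1810
Iteration 2:
  x = (5 - (-2)·-2.0875 - (-2)·0.4251 - (1.6)·-0.1810) / (8.6) = 0.2285
  y = (-8 - (1.7)·0.2285 - (-2)·0.4251 - (1.7)·-0.1810) / (8.4) = -0.8608
  z = (-3 - (2)·0.2285 - (-1)·-0.8608 - (-3)·-0.1810) / (8) = -0.6076
  w = (8 - (3.5)·0.2285 - (-4)·-0.8608 - (1.2)·-0.6076) / (9.7) = 0.4625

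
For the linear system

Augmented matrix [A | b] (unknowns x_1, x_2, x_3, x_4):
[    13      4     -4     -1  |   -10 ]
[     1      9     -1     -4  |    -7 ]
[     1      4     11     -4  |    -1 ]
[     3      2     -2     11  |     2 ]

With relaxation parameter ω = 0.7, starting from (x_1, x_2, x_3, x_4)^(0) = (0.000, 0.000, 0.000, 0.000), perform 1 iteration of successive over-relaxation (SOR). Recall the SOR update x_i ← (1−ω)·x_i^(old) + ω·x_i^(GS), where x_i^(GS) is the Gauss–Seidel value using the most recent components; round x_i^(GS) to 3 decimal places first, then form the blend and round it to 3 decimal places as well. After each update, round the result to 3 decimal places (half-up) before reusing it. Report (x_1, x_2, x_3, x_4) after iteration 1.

Iteration 1:
  x_1: GS value = (-10 - (4)·0.000 - (-4)·0.000 - (-1)·0.000) / (13) = -0.769;  x_1 ← (1−ω)·0.000 + ω·-0.769 = -0.538
  x_2: GS value = (-7 - (1)·-0.538 - (-1)·0.000 - (-4)·0.000) / (9) = -0.718;  x_2 ← (1−ω)·0.000 + ω·-0.718 = -0.503
  x_3: GS value = (-1 - (1)·-0.538 - (4)·-0.503 - (-4)·0.000) / (11) = 0.141;  x_3 ← (1−ω)·0.000 + ω·0.141 = 0.099
  x_4: GS value = (2 - (3)·-0.538 - (2)·-0.503 - (-2)·0.099) / (11) = 0.438;  x_4 ← (1−ω)·0.000 + ω·0.438 = 0.307

(-0.538, -0.503, 0.099, 0.307)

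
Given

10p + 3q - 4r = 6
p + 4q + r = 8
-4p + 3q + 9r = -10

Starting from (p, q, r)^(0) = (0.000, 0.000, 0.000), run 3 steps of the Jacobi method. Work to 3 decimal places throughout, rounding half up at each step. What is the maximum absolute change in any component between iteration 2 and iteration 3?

0.507

Iteration 1:
  p = (6 - (3)·0.000 - (-4)·0.000) / (10) = 0.600
  q = (8 - (1)·0.000 - (1)·0.000) / (4) = 2.000
  r = (-10 - (-4)·0.000 - (3)·0.000) / (9) = -1.111
Iteration 2:
  p = (6 - (3)·2.000 - (-4)·-1.111) / (10) = -0.444
  q = (8 - (1)·0.600 - (1)·-1.111) / (4) = 2.128
  r = (-10 - (-4)·0.600 - (3)·2.000) / (9) = -1.511
Iteration 3:
  p = (6 - (3)·2.128 - (-4)·-1.511) / (10) = -0.643
  q = (8 - (1)·-0.444 - (1)·-1.511) / (4) = 2.489
  r = (-10 - (-4)·-0.444 - (3)·2.128) / (9) = -2.018
Change: (-0.199, 0.361, -0.507) → max |·| = 0.507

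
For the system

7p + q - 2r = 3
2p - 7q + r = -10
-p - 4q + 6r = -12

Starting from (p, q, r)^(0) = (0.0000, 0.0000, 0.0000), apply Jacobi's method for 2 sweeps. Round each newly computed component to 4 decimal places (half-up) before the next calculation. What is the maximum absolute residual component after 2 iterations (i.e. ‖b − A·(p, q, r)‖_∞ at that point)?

Iteration 1:
  p = (3 - (1)·0.0000 - (-2)·0.0000) / (7) = 0.4286
  q = (-10 - (2)·0.0000 - (1)·0.0000) / (-7) = 1.4286
  r = (-12 - (-1)·0.0000 - (-4)·0.0000) / (6) = -2.0000
Iteration 2:
  p = (3 - (1)·1.4286 - (-2)·-2.0000) / (7) = -0.3469
  q = (-10 - (2)·0.4286 - (1)·-2.0000) / (-7) = 1.2653
  r = (-12 - (-1)·0.4286 - (-4)·1.4286) / (6) = -0.9762
Residual b − A·x = (2.2106, 0.5271, -1.4285); ∞-norm = 2.2106

2.2106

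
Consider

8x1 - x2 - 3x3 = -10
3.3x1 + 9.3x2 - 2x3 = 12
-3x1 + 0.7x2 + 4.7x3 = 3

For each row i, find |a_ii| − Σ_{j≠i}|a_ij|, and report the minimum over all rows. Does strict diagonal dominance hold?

1

row 1: |8| − (1+3) = 4
row 2: |9.3| − (3.3+2) = 4
row 3: |4.7| − (3+0.7) = 1
minimum over rows = 1 → strictly diagonally dominant (convergence guaranteed)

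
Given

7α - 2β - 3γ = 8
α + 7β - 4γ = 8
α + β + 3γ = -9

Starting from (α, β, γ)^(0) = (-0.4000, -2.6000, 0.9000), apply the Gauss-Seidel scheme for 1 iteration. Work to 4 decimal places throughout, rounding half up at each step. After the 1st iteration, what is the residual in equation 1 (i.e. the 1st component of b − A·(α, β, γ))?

-5.7408

Iteration 1:
  α = (8 - (-2)·-2.6000 - (-3)·0.9000) / (7) = 0.7857
  β = (8 - (1)·0.7857 - (-4)·0.9000) / (7) = 1.5449
  γ = (-9 - (1)·0.7857 - (1)·1.5449) / (3) = -3.7769
Residual b − A·x = (-5.7408, -18.7076, 0.0001)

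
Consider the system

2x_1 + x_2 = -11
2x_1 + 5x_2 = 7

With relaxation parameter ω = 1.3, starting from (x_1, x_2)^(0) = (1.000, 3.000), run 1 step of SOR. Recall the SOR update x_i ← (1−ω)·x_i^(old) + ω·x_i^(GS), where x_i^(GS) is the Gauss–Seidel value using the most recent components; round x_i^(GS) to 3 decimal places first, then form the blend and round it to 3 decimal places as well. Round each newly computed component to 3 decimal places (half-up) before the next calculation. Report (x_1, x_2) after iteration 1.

Iteration 1:
  x_1: GS value = (-11 - (1)·3.000) / (2) = -7.000;  x_1 ← (1−ω)·1.000 + ω·-7.000 = -9.400
  x_2: GS value = (7 - (2)·-9.400) / (5) = 5.160;  x_2 ← (1−ω)·3.000 + ω·5.160 = 5.808

(-9.400, 5.808)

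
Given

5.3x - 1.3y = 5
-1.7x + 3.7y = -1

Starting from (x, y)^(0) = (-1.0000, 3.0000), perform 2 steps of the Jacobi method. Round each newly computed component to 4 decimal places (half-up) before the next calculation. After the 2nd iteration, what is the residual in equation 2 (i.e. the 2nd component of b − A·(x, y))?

Iteration 1:
  x = (5 - (-1.3)·3.0000) / (5.3) = 1.6792
  y = (-1 - (-1.7)·-1.0000) / (3.7) = -0.7297
Iteration 2:
  x = (5 - (-1.3)·-0.7297) / (5.3) = 0.7644
  y = (-1 - (-1.7)·1.6792) / (3.7) = 0.5013
Residual b − A·x = (1.6004, -1.5553)

-1.5553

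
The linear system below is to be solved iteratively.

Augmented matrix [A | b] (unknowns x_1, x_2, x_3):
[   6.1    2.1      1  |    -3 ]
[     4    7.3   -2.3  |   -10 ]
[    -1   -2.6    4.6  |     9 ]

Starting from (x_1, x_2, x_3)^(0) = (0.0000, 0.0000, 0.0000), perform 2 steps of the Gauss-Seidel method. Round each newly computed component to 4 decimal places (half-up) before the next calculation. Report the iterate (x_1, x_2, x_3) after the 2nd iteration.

(-0.3142, -0.8109, 1.4299)

Iteration 1:
  x_1 = (-3 - (2.1)·0.0000 - (1)·0.0000) / (6.1) = -0.4918
  x_2 = (-10 - (4)·-0.4918 - (-2.3)·0.0000) / (7.3) = -1.1004
  x_3 = (9 - (-1)·-0.4918 - (-2.6)·-1.1004) / (4.6) = 1.2276
Iteration 2:
  x_1 = (-3 - (2.1)·-1.1004 - (1)·1.2276) / (6.1) = -0.3142
  x_2 = (-10 - (4)·-0.3142 - (-2.3)·1.2276) / (7.3) = -0.8109
  x_3 = (9 - (-1)·-0.3142 - (-2.6)·-0.8109) / (4.6) = 1.4299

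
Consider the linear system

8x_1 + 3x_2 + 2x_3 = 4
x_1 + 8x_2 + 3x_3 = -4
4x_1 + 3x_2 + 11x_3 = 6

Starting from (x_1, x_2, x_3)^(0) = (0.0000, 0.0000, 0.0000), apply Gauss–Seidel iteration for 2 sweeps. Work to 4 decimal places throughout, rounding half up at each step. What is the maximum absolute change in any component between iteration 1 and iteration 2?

Iteration 1:
  x_1 = (4 - (3)·0.0000 - (2)·0.0000) / (8) = 0.5000
  x_2 = (-4 - (1)·0.5000 - (3)·0.0000) / (8) = -0.5625
  x_3 = (6 - (4)·0.5000 - (3)·-0.5625) / (11) = 0.5170
Iteration 2:
  x_1 = (4 - (3)·-0.5625 - (2)·0.5170) / (8) = 0.5817
  x_2 = (-4 - (1)·0.5817 - (3)·0.5170) / (8) = -0.7666
  x_3 = (6 - (4)·0.5817 - (3)·-0.7666) / (11) = 0.5430
Change: (0.0817, -0.2041, 0.0260) → max |·| = 0.2041

0.2041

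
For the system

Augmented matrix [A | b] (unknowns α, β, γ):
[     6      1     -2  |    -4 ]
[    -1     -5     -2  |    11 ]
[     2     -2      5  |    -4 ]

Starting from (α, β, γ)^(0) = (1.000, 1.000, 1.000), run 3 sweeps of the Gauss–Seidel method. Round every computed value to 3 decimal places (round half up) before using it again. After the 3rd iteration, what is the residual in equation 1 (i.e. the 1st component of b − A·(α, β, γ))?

Iteration 1:
  α = (-4 - (1)·1.000 - (-2)·1.000) / (6) = -0.500
  β = (11 - (-1)·-0.500 - (-2)·1.000) / (-5) = -2.500
  γ = (-4 - (2)·-0.500 - (-2)·-2.500) / (5) = -1.600
Iteration 2:
  α = (-4 - (1)·-2.500 - (-2)·-1.600) / (6) = -0.783
  β = (11 - (-1)·-0.783 - (-2)·-1.600) / (-5) = -1.403
  γ = (-4 - (2)·-0.783 - (-2)·-1.403) / (5) = -1.048
Iteration 3:
  α = (-4 - (1)·-1.403 - (-2)·-1.048) / (6) = -0.782
  β = (11 - (-1)·-0.782 - (-2)·-1.048) / (-5) = -1.624
  γ = (-4 - (2)·-0.782 - (-2)·-1.624) / (5) = -1.137
Residual b − A·x = (0.042, -0.176, 0.001)

0.042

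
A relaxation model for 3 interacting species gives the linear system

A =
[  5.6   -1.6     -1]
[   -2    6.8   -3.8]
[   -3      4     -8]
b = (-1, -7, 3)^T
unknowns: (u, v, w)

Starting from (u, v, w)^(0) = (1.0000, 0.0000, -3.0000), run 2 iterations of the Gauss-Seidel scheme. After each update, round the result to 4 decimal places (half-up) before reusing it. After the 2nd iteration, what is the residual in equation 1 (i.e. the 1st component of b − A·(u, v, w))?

1.5439

Iteration 1:
  u = (-1 - (-1.6)·0.0000 - (-1)·-3.0000) / (5.6) = -0.7143
  v = (-7 - (-2)·-0.7143 - (-3.8)·-3.0000) / (6.8) = -2.9160
  w = (3 - (-3)·-0.7143 - (4)·-2.9160) / (-8) = -1.5651
Iteration 2:
  u = (-1 - (-1.6)·-2.9160 - (-1)·-1.5651) / (5.6) = -1.2912
  v = (-7 - (-2)·-1.2912 - (-3.8)·-1.5651) / (6.8) = -2.2838
  w = (3 - (-3)·-1.2912 - (4)·-2.2838) / (-8) = -1.0327
Residual b − A·x = (1.5439, 2.0232, 0.0000)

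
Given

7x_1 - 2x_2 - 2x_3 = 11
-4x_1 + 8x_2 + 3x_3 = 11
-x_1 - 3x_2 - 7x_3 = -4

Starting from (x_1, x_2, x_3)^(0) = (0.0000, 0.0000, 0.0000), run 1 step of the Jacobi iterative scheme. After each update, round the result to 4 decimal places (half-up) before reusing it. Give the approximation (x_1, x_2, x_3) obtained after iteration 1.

Iteration 1:
  x_1 = (11 - (-2)·0.0000 - (-2)·0.0000) / (7) = 1.5714
  x_2 = (11 - (-4)·0.0000 - (3)·0.0000) / (8) = 1.3750
  x_3 = (-4 - (-1)·0.0000 - (-3)·0.0000) / (-7) = 0.5714

(1.5714, 1.3750, 0.5714)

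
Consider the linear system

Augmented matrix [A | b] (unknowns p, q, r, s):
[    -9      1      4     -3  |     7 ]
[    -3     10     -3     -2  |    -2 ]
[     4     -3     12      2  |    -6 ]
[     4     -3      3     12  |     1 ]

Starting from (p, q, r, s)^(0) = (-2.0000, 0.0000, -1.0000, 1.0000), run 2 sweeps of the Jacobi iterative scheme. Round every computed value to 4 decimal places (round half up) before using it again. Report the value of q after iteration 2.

Iteration 1:
  p = (7 - (1)·0.0000 - (4)·-1.0000 - (-3)·1.0000) / (-9) = -1.5556
  q = (-2 - (-3)·-2.0000 - (-3)·-1.0000 - (-2)·1.0000) / (10) = -0.9000
  r = (-6 - (4)·-2.0000 - (-3)·0.0000 - (2)·1.0000) / (12) = 0.0000
  s = (1 - (4)·-2.0000 - (-3)·0.0000 - (3)·-1.0000) / (12) = 1.0000
Iteration 2:
  p = (7 - (1)·-0.9000 - (4)·0.0000 - (-3)·1.0000) / (-9) = -1.2111
  q = (-2 - (-3)·-1.5556 - (-3)·0.0000 - (-2)·1.0000) / (10) = -0.4667
  r = (-6 - (4)·-1.5556 - (-3)·-0.9000 - (2)·1.0000) / (12) = -0.3731
  s = (1 - (4)·-1.5556 - (-3)·-0.9000 - (3)·0.0000) / (12) = 0.3769

-0.4667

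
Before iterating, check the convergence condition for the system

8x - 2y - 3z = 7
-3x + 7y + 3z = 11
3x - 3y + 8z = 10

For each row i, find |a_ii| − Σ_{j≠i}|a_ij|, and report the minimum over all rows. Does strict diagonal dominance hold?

row 1: |8| − (2+3) = 3
row 2: |7| − (3+3) = 1
row 3: |8| − (3+3) = 2
minimum over rows = 1 → strictly diagonally dominant (convergence guaranteed)

1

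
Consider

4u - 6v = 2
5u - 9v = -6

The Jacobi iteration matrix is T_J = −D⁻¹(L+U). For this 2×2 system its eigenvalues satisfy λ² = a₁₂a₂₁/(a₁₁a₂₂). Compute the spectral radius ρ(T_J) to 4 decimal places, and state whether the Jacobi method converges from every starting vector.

0.9129

a₁₂a₂₁/(a₁₁a₂₂) = (-6)·(5) / ((4)·(-9)) = 0.833333
ρ = √|0.833333| = √0.833333 = 0.9129
ρ < 1, so Jacobi converges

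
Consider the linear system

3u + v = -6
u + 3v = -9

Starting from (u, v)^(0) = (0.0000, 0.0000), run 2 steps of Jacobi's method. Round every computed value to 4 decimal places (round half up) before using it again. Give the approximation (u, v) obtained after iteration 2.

(-1.0000, -2.3333)

Iteration 1:
  u = (-6 - (1)·0.0000) / (3) = -2.0000
  v = (-9 - (1)·0.0000) / (3) = -3.0000
Iteration 2:
  u = (-6 - (1)·-3.0000) / (3) = -1.0000
  v = (-9 - (1)·-2.0000) / (3) = -2.3333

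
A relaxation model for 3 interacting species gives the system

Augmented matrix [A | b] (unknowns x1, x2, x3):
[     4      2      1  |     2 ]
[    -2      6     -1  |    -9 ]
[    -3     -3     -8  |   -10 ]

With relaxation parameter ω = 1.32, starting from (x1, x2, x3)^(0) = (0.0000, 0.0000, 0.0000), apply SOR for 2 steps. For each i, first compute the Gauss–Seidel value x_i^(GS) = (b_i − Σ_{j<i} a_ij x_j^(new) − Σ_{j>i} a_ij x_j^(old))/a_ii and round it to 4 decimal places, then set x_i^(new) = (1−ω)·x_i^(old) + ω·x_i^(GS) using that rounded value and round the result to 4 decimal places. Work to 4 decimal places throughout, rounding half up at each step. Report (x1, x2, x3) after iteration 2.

Iteration 1:
  x1: GS value = (2 - (2)·0.0000 - (1)·0.0000) / (4) = 0.5000;  x1 ← (1−ω)·0.0000 + ω·0.5000 = 0.6600
  x2: GS value = (-9 - (-2)·0.6600 - (-1)·0.0000) / (6) = -1.2800;  x2 ← (1−ω)·0.0000 + ω·-1.2800 = -1.6896
  x3: GS value = (-10 - (-3)·0.6600 - (-3)·-1.6896) / (-8) = 1.6361;  x3 ← (1−ω)·0.0000 + ω·1.6361 = 2.1597
Iteration 2:
  x1: GS value = (2 - (2)·-1.6896 - (1)·2.1597) / (4) = 0.8049;  x1 ← (1−ω)·0.6600 + ω·0.8049 = 0.8513
  x2: GS value = (-9 - (-2)·0.8513 - (-1)·2.1597) / (6) = -0.8563;  x2 ← (1−ω)·-1.6896 + ω·-0.8563 = -0.5896
  x3: GS value = (-10 - (-3)·0.8513 - (-3)·-0.5896) / (-8) = 1.1519;  x3 ← (1−ω)·2.1597 + ω·1.1519 = 0.8294

(0.8513, -0.5896, 0.8294)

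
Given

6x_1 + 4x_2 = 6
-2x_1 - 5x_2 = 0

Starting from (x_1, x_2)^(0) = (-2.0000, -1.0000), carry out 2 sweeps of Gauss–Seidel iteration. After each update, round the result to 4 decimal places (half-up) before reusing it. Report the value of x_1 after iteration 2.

1.4445

Iteration 1:
  x_1 = (6 - (4)·-1.0000) / (6) = 1.6667
  x_2 = (0 - (-2)·1.6667) / (-5) = -0.6667
Iteration 2:
  x_1 = (6 - (4)·-0.6667) / (6) = 1.4445
  x_2 = (0 - (-2)·1.4445) / (-5) = -0.5778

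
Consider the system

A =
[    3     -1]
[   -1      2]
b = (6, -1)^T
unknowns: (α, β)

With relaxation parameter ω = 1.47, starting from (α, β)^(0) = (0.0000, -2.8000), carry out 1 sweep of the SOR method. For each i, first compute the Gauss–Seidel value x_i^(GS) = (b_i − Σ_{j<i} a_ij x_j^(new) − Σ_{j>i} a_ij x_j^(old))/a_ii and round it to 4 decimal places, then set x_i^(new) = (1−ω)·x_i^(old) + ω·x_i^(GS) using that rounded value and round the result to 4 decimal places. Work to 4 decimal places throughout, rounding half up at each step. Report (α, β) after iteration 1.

Iteration 1:
  α: GS value = (6 - (-1)·-2.8000) / (3) = 1.0667;  α ← (1−ω)·0.0000 + ω·1.0667 = 1.5680
  β: GS value = (-1 - (-1)·1.5680) / (2) = 0.2840;  β ← (1−ω)·-2.8000 + ω·0.2840 = 1.7335

(1.5680, 1.7335)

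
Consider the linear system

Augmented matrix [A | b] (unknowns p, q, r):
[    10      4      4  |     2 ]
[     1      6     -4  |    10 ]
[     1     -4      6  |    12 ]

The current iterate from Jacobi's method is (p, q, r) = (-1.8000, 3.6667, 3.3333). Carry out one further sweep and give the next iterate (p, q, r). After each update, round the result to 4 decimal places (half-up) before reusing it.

One sweep:
  p = (2 - (4)·3.6667 - (4)·3.3333) / (10) = -2.6000
  q = (10 - (1)·-1.8000 - (-4)·3.3333) / (6) = 4.1889
  r = (12 - (1)·-1.8000 - (-4)·3.6667) / (6) = 4.7445

(-2.6000, 4.1889, 4.7445)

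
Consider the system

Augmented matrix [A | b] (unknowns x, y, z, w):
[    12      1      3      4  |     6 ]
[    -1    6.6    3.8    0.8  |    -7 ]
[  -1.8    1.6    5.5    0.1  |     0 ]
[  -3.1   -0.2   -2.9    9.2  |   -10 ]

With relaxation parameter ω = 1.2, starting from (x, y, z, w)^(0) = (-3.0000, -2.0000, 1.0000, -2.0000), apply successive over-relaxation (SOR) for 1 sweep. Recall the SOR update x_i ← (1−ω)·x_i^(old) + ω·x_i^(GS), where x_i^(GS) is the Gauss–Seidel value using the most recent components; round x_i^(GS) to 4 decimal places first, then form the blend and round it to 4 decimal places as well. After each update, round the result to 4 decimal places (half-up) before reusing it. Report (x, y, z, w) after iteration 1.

Iteration 1:
  x: GS value = (6 - (1)·-2.0000 - (3)·1.0000 - (4)·-2.0000) / (12) = 1.0833;  x ← (1−ω)·-3.0000 + ω·1.0833 = 1.9000
  y: GS value = (-7 - (-1)·1.9000 - (3.8)·1.0000 - (0.8)·-2.0000) / (6.6) = -1.1061;  y ← (1−ω)·-2.0000 + ω·-1.1061 = -0.9273
  z: GS value = (0 - (-1.8)·1.9000 - (1.6)·-0.9273 - (0.1)·-2.0000) / (5.5) = 0.9279;  z ← (1−ω)·1.0000 + ω·0.9279 = 0.9135
  w: GS value = (-10 - (-3.1)·1.9000 - (-0.2)·-0.9273 - (-2.9)·0.9135) / (9.2) = -0.1789;  w ← (1−ω)·-2.0000 + ω·-0.1789 = 0.1853

(1.9000, -0.9273, 0.9135, 0.1853)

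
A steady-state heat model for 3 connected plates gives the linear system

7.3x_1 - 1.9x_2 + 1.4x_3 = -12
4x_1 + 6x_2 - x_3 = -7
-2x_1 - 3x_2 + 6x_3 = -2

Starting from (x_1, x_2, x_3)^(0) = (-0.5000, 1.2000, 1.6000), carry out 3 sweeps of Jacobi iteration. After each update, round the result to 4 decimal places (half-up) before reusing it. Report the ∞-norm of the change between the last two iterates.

0.3746

Iteration 1:
  x_1 = (-12 - (-1.9)·1.2000 - (1.4)·1.6000) / (7.3) = -1.6384
  x_2 = (-7 - (4)·-0.5000 - (-1)·1.6000) / (6) = -0.5667
  x_3 = (-2 - (-2)·-0.5000 - (-3)·1.2000) / (6) = 0.1000
Iteration 2:
  x_1 = (-12 - (-1.9)·-0.5667 - (1.4)·0.1000) / (7.3) = -1.8105
  x_2 = (-7 - (4)·-1.6384 - (-1)·0.1000) / (6) = -0.0577
  x_3 = (-2 - (-2)·-1.6384 - (-3)·-0.5667) / (6) = -1.1628
Iteration 3:
  x_1 = (-12 - (-1.9)·-0.0577 - (1.4)·-1.1628) / (7.3) = -1.4359
  x_2 = (-7 - (4)·-1.8105 - (-1)·-1.1628) / (6) = -0.1535
  x_3 = (-2 - (-2)·-1.8105 - (-3)·-0.0577) / (6) = -0.9657
Change: (0.3746, -0.0958, 0.1971) → max |·| = 0.3746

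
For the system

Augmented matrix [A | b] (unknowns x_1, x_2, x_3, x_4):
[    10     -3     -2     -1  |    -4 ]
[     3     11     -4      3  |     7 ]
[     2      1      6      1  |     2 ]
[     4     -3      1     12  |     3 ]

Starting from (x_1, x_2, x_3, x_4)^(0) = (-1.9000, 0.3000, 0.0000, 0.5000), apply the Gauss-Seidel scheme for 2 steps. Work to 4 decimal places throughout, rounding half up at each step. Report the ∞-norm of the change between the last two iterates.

Iteration 1:
  x_1 = (-4 - (-3)·0.3000 - (-2)·0.0000 - (-1)·0.5000) / (10) = -0.2600
  x_2 = (7 - (3)·-0.2600 - (-4)·0.0000 - (3)·0.5000) / (11) = 0.5709
  x_3 = (2 - (2)·-0.2600 - (1)·0.5709 - (1)·0.5000) / (6) = 0.2415
  x_4 = (3 - (4)·-0.2600 - (-3)·0.5709 - (1)·0.2415) / (12) = 0.4593
Iteration 2:
  x_1 = (-4 - (-3)·0.5709 - (-2)·0.2415 - (-1)·0.4593) / (10) = -0.1345
  x_2 = (7 - (3)·-0.1345 - (-4)·0.2415 - (3)·0.4593) / (11) = 0.6356
  x_3 = (2 - (2)·-0.1345 - (1)·0.6356 - (1)·0.4593) / (6) = 0.1957
  x_4 = (3 - (4)·-0.1345 - (-3)·0.6356 - (1)·0.1957) / (12) = 0.4374
Change: (0.1255, 0.0647, -0.0458, -0.0219) → max |·| = 0.1255

0.1255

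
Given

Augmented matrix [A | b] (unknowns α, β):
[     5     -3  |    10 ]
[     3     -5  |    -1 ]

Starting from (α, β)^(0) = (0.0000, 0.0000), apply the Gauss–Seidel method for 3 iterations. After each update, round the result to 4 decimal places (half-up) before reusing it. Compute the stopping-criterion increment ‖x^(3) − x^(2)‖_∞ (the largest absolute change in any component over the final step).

0.3024

Iteration 1:
  α = (10 - (-3)·0.0000) / (5) = 2.0000
  β = (-1 - (3)·2.0000) / (-5) = 1.4000
Iteration 2:
  α = (10 - (-3)·1.4000) / (5) = 2.8400
  β = (-1 - (3)·2.8400) / (-5) = 1.9040
Iteration 3:
  α = (10 - (-3)·1.9040) / (5) = 3.1424
  β = (-1 - (3)·3.1424) / (-5) = 2.0854
Change: (0.3024, 0.1814) → max |·| = 0.3024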